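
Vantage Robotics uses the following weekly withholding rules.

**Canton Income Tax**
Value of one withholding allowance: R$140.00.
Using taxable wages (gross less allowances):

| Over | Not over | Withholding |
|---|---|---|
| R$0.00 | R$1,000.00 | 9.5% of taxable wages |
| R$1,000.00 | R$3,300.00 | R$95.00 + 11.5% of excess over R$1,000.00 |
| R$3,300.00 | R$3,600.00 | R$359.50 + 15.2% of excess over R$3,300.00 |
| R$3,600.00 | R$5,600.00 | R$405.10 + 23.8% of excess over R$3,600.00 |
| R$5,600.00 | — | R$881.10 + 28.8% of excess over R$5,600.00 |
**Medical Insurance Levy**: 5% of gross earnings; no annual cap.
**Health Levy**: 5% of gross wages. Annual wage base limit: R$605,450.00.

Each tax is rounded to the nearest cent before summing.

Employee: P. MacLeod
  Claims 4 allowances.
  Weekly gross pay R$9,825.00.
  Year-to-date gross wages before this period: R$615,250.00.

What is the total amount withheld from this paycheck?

R$2,427.87

Canton Income Tax: taxable = R$9,825.00 − 4×R$140.00 = R$9,265.00
  R$881.10 + 28.8% × (R$9,265.00 − R$5,600.00) = R$881.10 + 28.8% × R$3,665.00 = R$1,936.62
Medical Insurance Levy: 5% × R$9,825.00 = R$491.25
Health Levy: YTD R$615,250.00 ≥ cap R$605,450.00 → R$0.00
Total: R$1,936.62 + R$491.25 + R$0.00 = R$2,427.87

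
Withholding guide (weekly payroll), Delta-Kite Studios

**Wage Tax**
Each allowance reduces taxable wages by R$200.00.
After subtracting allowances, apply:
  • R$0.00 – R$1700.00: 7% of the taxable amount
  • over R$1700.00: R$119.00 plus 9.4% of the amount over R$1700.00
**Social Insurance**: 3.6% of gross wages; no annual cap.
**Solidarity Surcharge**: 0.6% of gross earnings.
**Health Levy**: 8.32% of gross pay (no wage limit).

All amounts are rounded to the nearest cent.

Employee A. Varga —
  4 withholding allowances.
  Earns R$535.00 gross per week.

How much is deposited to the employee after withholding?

Wage Tax: taxable = R$535.00 − 4×R$200.00 = R$-265.00
  Taxable ≤ 0 → R$0.00
Social Insurance: 3.6% × R$535.00 = R$19.26
Solidarity Surcharge: 0.6% × R$535.00 = R$3.21
Health Levy: 8.32% × R$535.00 = R$44.51
Total withheld: R$0.00 + R$19.26 + R$3.21 + R$44.51 = R$66.98
Net pay: R$535.00 − R$66.98 = R$468.02

R$468.02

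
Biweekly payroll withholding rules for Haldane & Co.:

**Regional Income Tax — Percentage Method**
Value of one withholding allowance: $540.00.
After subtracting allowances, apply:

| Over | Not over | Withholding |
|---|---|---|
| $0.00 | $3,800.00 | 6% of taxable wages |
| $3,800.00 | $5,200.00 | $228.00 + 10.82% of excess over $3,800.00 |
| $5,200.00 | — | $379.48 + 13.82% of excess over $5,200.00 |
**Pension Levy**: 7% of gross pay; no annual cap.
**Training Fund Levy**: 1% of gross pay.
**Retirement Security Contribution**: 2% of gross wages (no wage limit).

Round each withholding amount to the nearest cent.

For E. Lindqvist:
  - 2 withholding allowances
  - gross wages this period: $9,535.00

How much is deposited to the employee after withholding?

$7,752.18

Regional Income Tax: taxable = $9,535.00 − 2×$540.00 = $8,455.00
  $379.48 + 13.82% × ($8,455.00 − $5,200.00) = $379.48 + 13.82% × $3,255.00 = $829.32
Pension Levy: 7% × $9,535.00 = $667.45
Training Fund Levy: 1% × $9,535.00 = $95.35
Retirement Security Contribution: 2% × $9,535.00 = $190.70
Total withheld: $829.32 + $667.45 + $95.35 + $190.70 = $1,782.82
Net pay: $9,535.00 − $1,782.82 = $7,752.18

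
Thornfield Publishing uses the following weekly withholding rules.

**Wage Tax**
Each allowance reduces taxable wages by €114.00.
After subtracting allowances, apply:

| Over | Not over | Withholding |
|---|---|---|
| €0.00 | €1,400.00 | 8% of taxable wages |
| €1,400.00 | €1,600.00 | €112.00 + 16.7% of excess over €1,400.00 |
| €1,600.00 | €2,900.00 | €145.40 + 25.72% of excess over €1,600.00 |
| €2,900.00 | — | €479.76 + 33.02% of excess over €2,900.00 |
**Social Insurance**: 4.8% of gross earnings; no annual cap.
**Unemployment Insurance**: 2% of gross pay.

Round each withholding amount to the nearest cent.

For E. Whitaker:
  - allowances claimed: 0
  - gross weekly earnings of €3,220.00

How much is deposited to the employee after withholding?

€2,415.62

Wage Tax: taxable = €3,220.00
  €479.76 + 33.02% × (€3,220.00 − €2,900.00) = €479.76 + 33.02% × €320.00 = €585.42
Social Insurance: 4.8% × €3,220.00 = €154.56
Unemployment Insurance: 2% × €3,220.00 = €64.40
Total withheld: €585.42 + €154.56 + €64.40 = €804.38
Net pay: €3,220.00 − €804.38 = €2,415.62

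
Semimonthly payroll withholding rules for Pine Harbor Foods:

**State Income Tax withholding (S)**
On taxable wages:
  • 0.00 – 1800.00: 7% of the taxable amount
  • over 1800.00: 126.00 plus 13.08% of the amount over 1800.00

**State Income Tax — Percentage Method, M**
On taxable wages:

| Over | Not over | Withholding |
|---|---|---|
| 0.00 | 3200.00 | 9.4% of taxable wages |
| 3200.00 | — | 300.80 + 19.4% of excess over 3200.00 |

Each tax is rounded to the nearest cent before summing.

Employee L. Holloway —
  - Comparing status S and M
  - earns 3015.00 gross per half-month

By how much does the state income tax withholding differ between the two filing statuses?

State Income Tax (S): taxable = 3015.00
  126.00 + 13.08% × (3015.00 − 1800.00) = 126.00 + 13.08% × 1215.00 = 284.92
State Income Tax (M): taxable = 3015.00
  9.4% × 3015.00 = 283.41
Difference: |284.92 − 283.41| = 1.51 (higher under S)

1.51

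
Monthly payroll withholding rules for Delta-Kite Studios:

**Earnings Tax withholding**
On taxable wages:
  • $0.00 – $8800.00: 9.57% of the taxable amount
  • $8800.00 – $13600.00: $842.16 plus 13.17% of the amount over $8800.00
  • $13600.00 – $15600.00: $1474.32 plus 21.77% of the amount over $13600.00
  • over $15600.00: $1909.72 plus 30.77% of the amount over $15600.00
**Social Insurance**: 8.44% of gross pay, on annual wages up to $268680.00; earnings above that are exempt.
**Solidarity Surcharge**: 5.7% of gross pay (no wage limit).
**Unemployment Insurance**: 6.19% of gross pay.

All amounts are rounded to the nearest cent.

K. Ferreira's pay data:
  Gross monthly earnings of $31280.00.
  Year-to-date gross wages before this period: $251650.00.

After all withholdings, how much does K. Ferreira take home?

Earnings Tax: taxable = $31280.00
  $1909.72 + 30.77% × ($31280.00 − $15600.00) = $1909.72 + 30.77% × $15680.00 = $6734.46
Social Insurance: cap $268680.00 − YTD $251650.00 = $17030.00 subject; 8.44% × $17030.00 = $1437.33
Solidarity Surcharge: 5.7% × $31280.00 = $1782.96
Unemployment Insurance: 6.19% × $31280.00 = $1936.23
Total withheld: $6734.46 + $1437.33 + $1782.96 + $1936.23 = $11890.98
Net pay: $31280.00 − $11890.98 = $19389.02

$19389.02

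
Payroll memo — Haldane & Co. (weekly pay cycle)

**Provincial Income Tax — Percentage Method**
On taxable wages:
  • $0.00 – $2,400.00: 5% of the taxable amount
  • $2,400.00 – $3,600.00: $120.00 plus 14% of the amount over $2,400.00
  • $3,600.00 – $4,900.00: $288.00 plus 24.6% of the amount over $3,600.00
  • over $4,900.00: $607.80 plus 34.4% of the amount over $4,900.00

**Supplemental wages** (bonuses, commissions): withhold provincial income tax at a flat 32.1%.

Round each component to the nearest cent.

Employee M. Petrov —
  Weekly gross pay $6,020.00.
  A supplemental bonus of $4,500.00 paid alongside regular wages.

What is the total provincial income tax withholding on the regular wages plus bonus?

Provincial Income Tax: taxable = $6,020.00
  $607.80 + 34.4% × ($6,020.00 − $4,900.00) = $607.80 + 34.4% × $1,120.00 = $993.08
Supplemental (32.1% flat on bonus): 32.1% × $4,500.00 = $1,444.50
Total provincial income tax: $993.08 + $1,444.50 = $2,437.58

$2,437.58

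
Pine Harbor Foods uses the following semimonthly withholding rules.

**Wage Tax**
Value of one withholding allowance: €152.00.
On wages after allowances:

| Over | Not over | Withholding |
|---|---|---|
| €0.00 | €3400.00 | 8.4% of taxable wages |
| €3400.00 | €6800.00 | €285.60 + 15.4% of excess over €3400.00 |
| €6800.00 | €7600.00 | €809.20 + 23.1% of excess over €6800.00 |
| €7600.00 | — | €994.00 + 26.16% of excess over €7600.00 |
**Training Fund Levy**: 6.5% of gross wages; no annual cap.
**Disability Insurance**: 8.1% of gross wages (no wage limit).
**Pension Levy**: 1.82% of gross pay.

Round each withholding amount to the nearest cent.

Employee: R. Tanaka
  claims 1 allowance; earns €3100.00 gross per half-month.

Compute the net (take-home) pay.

€2343.35

Wage Tax: taxable = €3100.00 − 1×€152.00 = €2948.00
  8.4% × €2948.00 = €247.63
Training Fund Levy: 6.5% × €3100.00 = €201.50
Disability Insurance: 8.1% × €3100.00 = €251.10
Pension Levy: 1.82% × €3100.00 = €56.42
Total withheld: €247.63 + €201.50 + €251.10 + €56.42 = €756.65
Net pay: €3100.00 − €756.65 = €2343.35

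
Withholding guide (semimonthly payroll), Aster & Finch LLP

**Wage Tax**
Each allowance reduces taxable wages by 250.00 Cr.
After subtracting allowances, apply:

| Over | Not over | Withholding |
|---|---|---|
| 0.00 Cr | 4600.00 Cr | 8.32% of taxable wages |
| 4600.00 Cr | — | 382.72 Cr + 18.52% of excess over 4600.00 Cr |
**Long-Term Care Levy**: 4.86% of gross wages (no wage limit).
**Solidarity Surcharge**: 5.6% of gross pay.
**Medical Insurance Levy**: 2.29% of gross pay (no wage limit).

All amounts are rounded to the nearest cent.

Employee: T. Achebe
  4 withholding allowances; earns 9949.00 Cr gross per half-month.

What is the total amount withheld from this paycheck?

2456.64 Cr

Wage Tax: taxable = 9949.00 Cr − 4×250.00 Cr = 8949.00 Cr
  382.72 Cr + 18.52% × (8949.00 Cr − 4600.00 Cr) = 382.72 Cr + 18.52% × 4349.00 Cr = 1188.15 Cr
Long-Term Care Levy: 4.86% × 9949.00 Cr = 483.52 Cr
Solidarity Surcharge: 5.6% × 9949.00 Cr = 557.14 Cr
Medical Insurance Levy: 2.29% × 9949.00 Cr = 227.83 Cr
Total: 1188.15 Cr + 483.52 Cr + 557.14 Cr + 227.83 Cr = 2456.64 Cr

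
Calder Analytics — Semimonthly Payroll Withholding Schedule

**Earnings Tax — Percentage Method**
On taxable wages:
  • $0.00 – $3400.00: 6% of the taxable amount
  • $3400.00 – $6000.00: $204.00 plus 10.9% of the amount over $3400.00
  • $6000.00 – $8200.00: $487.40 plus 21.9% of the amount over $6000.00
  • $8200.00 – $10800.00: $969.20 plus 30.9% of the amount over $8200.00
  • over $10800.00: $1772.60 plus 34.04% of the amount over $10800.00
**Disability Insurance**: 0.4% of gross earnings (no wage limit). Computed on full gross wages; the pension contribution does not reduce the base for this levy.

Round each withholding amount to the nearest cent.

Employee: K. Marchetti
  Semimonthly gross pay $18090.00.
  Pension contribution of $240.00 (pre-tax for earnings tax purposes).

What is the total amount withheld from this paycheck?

$4244.78

Earnings Tax: taxable = $18090.00 − $240.00 = $17850.00
  $1772.60 + 34.04% × ($17850.00 − $10800.00) = $1772.60 + 34.04% × $7050.00 = $4172.42
Disability Insurance: 0.4% × $18090.00 = $72.36
Total: $4172.42 + $72.36 = $4244.78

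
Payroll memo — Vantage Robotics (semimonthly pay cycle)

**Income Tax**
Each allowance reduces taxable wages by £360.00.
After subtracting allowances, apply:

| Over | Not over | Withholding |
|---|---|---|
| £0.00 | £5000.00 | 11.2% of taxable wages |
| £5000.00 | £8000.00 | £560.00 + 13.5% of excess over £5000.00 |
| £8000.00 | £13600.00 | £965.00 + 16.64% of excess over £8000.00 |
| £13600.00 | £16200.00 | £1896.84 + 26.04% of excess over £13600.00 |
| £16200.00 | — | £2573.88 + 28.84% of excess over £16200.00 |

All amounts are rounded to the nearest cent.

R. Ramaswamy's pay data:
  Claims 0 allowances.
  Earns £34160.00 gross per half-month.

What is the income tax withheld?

Income Tax: taxable = £34160.00
  £2573.88 + 28.84% × (£34160.00 − £16200.00) = £2573.88 + 28.84% × £17960.00 = £7753.54

£7753.54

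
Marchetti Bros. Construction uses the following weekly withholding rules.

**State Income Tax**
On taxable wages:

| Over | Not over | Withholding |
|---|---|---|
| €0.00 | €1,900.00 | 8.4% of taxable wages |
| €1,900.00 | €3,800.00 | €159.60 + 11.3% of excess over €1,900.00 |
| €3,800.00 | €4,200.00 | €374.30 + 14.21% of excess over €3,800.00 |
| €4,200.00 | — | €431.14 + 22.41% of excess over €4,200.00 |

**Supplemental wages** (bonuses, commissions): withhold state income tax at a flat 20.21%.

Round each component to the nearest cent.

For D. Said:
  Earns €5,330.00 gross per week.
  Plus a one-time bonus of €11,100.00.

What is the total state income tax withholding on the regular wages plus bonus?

State Income Tax: taxable = €5,330.00
  €431.14 + 22.41% × (€5,330.00 − €4,200.00) = €431.14 + 22.41% × €1,130.00 = €684.37
Supplemental (20.21% flat on bonus): 20.21% × €11,100.00 = €2,243.31
Total state income tax: €684.37 + €2,243.31 = €2,927.68

€2,927.68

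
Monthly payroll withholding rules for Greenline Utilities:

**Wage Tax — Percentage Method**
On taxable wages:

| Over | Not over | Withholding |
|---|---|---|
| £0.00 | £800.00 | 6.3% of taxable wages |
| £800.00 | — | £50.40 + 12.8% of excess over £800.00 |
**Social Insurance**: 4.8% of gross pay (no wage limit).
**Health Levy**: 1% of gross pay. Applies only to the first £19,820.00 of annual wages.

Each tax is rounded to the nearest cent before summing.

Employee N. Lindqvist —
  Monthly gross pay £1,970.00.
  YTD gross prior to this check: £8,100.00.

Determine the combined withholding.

£314.42

Wage Tax: taxable = £1,970.00
  £50.40 + 12.8% × (£1,970.00 − £800.00) = £50.40 + 12.8% × £1,170.00 = £200.16
Social Insurance: 4.8% × £1,970.00 = £94.56
Health Levy: 1% × £1,970.00 = £19.70
Total: £200.16 + £94.56 + £19.70 = £314.42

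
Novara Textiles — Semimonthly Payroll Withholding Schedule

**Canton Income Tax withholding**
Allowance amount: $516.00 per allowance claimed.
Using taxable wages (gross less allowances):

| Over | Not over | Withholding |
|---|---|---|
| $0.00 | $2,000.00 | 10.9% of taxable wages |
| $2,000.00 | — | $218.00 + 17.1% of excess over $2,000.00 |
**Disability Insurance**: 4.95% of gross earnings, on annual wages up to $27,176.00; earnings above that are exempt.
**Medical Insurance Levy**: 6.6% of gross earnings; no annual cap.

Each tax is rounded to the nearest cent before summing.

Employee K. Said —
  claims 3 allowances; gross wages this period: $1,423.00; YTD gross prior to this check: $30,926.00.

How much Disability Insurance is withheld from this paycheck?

Disability Insurance: YTD $30,926.00 ≥ cap $27,176.00 → $0.00

$0.00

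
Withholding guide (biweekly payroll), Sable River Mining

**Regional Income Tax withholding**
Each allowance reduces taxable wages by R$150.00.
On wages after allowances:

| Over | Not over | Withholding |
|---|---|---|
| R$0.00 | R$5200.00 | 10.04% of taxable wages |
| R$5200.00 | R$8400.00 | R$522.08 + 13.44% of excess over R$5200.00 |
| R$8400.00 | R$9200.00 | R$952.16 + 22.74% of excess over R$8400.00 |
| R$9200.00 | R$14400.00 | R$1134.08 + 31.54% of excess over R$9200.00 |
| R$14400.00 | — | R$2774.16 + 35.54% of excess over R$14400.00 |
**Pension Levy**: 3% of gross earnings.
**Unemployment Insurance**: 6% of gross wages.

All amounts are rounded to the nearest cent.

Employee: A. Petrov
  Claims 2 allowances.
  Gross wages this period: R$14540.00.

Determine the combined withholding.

Regional Income Tax: taxable = R$14540.00 − 2×R$150.00 = R$14240.00
  R$1134.08 + 31.54% × (R$14240.00 − R$9200.00) = R$1134.08 + 31.54% × R$5040.00 = R$2723.70
Pension Levy: 3% × R$14540.00 = R$436.20
Unemployment Insurance: 6% × R$14540.00 = R$872.40
Total: R$2723.70 + R$436.20 + R$872.40 = R$4032.30

R$4032.30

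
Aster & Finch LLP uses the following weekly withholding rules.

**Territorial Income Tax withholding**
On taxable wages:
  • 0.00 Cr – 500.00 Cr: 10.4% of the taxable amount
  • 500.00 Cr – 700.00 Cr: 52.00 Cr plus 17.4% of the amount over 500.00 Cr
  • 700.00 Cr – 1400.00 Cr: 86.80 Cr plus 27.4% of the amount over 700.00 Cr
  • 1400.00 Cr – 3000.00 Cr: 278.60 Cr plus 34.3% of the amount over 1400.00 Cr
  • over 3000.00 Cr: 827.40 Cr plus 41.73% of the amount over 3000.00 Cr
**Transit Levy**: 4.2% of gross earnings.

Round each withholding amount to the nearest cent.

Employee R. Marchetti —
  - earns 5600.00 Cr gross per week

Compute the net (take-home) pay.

Territorial Income Tax: taxable = 5600.00 Cr
  827.40 Cr + 41.73% × (5600.00 Cr − 3000.00 Cr) = 827.40 Cr + 41.73% × 2600.00 Cr = 1912.38 Cr
Transit Levy: 4.2% × 5600.00 Cr = 235.20 Cr
Total withheld: 1912.38 Cr + 235.20 Cr = 2147.58 Cr
Net pay: 5600.00 Cr − 2147.58 Cr = 3452.42 Cr

3452.42 Cr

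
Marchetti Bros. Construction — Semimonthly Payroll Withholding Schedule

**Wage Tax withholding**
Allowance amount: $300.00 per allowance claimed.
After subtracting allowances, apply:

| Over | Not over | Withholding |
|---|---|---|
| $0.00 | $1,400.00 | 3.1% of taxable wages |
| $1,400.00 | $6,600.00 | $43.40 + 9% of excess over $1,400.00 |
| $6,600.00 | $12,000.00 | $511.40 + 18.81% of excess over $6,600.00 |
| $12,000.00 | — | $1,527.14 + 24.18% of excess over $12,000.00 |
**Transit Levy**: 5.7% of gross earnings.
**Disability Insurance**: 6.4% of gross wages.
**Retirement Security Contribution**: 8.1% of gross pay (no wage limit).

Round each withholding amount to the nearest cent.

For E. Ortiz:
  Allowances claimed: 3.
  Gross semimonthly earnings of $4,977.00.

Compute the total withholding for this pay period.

Wage Tax: taxable = $4,977.00 − 3×$300.00 = $4,077.00
  $43.40 + 9% × ($4,077.00 − $1,400.00) = $43.40 + 9% × $2,677.00 = $284.33
Transit Levy: 5.7% × $4,977.00 = $283.69
Disability Insurance: 6.4% × $4,977.00 = $318.53
Retirement Security Contribution: 8.1% × $4,977.00 = $403.14
Total: $284.33 + $283.69 + $318.53 + $403.14 = $1,289.69

$1,289.69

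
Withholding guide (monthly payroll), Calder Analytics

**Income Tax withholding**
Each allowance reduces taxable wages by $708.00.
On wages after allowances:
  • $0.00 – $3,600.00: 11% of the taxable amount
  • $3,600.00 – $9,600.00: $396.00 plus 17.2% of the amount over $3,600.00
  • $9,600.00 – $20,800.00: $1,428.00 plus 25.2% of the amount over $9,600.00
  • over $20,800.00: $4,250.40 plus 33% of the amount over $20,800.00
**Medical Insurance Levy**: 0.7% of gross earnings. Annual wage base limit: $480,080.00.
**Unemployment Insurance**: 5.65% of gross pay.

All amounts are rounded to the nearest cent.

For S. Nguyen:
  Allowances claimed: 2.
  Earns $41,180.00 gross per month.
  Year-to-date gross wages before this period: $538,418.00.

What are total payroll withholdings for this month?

Income Tax: taxable = $41,180.00 − 2×$708.00 = $39,764.00
  $4,250.40 + 33% × ($39,764.00 − $20,800.00) = $4,250.40 + 33% × $18,964.00 = $10,508.52
Medical Insurance Levy: YTD $538,418.00 ≥ cap $480,080.00 → $0.00
Unemployment Insurance: 5.65% × $41,180.00 = $2,326.67
Total: $10,508.52 + $0.00 + $2,326.67 = $12,835.19

$12,835.19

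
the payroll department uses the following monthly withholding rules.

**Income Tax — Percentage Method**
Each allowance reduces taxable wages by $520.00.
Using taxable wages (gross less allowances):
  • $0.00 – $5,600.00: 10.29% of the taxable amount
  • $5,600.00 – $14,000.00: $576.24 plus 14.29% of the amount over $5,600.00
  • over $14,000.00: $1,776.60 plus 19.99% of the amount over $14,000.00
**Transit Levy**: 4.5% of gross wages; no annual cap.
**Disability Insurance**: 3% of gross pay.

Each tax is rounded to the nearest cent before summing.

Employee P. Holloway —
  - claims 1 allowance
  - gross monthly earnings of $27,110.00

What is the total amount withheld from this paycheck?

$6,326.59

Income Tax: taxable = $27,110.00 − 1×$520.00 = $26,590.00
  $1,776.60 + 19.99% × ($26,590.00 − $14,000.00) = $1,776.60 + 19.99% × $12,590.00 = $4,293.34
Transit Levy: 4.5% × $27,110.00 = $1,219.95
Disability Insurance: 3% × $27,110.00 = $813.30
Total: $4,293.34 + $1,219.95 + $813.30 = $6,326.59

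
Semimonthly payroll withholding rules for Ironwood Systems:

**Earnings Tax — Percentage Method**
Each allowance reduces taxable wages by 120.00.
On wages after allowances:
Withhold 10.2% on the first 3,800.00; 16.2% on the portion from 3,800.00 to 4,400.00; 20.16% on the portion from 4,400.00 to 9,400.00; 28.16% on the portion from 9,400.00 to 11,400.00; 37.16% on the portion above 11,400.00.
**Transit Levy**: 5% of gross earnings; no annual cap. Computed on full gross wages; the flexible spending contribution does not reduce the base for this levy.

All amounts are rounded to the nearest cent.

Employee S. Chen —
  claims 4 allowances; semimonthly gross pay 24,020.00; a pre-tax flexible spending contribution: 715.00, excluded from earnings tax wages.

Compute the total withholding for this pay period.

Earnings Tax: taxable = 24,020.00 − 715.00 − 4×120.00 = 22,825.00
  2,056.00 + 37.16% × (22,825.00 − 11,400.00) = 2,056.00 + 37.16% × 11,425.00 = 6,301.53
Transit Levy: 5% × 24,020.00 = 1,201.00
Total: 6,301.53 + 1,201.00 = 7,502.53

7,502.53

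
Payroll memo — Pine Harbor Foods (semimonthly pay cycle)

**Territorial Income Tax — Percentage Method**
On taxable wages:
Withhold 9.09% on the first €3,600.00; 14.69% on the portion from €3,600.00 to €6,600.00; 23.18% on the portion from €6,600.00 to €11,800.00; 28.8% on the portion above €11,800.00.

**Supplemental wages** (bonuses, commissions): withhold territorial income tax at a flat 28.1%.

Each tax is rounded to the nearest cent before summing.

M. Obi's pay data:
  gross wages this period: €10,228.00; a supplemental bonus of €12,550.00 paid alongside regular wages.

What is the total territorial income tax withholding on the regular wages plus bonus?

Territorial Income Tax: taxable = €10,228.00
  €767.94 + 23.18% × (€10,228.00 − €6,600.00) = €767.94 + 23.18% × €3,628.00 = €1,608.91
Supplemental (28.1% flat on bonus): 28.1% × €12,550.00 = €3,526.55
Total territorial income tax: €1,608.91 + €3,526.55 = €5,135.46

€5,135.46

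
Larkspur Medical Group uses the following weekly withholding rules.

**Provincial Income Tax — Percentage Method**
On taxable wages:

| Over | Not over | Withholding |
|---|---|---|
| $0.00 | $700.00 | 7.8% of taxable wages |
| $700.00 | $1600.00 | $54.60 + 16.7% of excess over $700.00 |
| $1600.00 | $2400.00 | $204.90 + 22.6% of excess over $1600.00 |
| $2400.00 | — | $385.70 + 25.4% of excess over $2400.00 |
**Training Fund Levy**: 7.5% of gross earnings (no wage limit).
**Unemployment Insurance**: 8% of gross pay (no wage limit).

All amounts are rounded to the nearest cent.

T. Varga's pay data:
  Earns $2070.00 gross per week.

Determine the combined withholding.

Provincial Income Tax: taxable = $2070.00
  $204.90 + 22.6% × ($2070.00 − $1600.00) = $204.90 + 22.6% × $470.00 = $311.12
Training Fund Levy: 7.5% × $2070.00 = $155.25
Unemployment Insurance: 8% × $2070.00 = $165.60
Total: $311.12 + $155.25 + $165.60 = $631.97

$631.97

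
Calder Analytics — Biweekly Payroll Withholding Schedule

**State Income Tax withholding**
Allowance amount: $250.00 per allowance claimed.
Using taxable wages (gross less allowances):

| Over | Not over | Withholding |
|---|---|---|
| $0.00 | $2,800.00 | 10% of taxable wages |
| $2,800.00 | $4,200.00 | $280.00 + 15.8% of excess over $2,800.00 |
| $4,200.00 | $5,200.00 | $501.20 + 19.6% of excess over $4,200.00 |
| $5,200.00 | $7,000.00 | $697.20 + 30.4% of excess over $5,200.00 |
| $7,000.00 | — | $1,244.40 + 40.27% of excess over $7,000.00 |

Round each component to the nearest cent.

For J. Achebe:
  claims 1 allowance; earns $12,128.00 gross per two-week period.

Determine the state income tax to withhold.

$3,208.77

State Income Tax: taxable = $12,128.00 − 1×$250.00 = $11,878.00
  $1,244.40 + 40.27% × ($11,878.00 − $7,000.00) = $1,244.40 + 40.27% × $4,878.00 = $3,208.77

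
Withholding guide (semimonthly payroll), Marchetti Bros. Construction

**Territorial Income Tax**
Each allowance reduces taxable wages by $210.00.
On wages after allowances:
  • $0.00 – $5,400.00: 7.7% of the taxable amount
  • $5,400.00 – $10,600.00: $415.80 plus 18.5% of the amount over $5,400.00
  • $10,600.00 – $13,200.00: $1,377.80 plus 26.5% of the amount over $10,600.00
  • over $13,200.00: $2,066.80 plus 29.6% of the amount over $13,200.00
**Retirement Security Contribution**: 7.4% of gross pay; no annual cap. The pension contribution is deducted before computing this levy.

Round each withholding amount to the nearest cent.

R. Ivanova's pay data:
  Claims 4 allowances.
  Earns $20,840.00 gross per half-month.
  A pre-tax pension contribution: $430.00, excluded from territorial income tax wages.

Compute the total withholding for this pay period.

Territorial Income Tax: taxable = $20,840.00 − $430.00 − 4×$210.00 = $19,570.00
  $2,066.80 + 29.6% × ($19,570.00 − $13,200.00) = $2,066.80 + 29.6% × $6,370.00 = $3,952.32
Retirement Security Contribution: 7.4% × $20,410.00 = $1,510.34
Total: $3,952.32 + $1,510.34 = $5,462.66

$5,462.66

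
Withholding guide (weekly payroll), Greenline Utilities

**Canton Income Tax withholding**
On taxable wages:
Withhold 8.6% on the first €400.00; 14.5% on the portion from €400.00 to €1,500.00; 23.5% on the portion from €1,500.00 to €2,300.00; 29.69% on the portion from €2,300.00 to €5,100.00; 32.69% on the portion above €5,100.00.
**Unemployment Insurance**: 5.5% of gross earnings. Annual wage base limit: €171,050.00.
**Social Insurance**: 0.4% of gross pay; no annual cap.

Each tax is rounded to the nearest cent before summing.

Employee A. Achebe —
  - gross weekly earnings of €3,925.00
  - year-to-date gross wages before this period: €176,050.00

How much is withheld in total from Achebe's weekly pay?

€880.06

Canton Income Tax: taxable = €3,925.00
  €381.90 + 29.69% × (€3,925.00 − €2,300.00) = €381.90 + 29.69% × €1,625.00 = €864.36
Unemployment Insurance: YTD €176,050.00 ≥ cap €171,050.00 → €0.00
Social Insurance: 0.4% × €3,925.00 = €15.70
Total: €864.36 + €0.00 + €15.70 = €880.06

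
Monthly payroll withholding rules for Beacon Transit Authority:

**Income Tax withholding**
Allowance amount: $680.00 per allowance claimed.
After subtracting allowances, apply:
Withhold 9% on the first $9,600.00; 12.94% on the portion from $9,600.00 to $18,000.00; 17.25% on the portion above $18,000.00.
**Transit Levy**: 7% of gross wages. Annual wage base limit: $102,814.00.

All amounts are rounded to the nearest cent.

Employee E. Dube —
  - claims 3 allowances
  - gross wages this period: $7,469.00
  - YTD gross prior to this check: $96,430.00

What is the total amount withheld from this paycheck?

Income Tax: taxable = $7,469.00 − 3×$680.00 = $5,429.00
  9% × $5,429.00 = $488.61
Transit Levy: cap $102,814.00 − YTD $96,430.00 = $6,384.00 subject; 7% × $6,384.00 = $446.88
Total: $488.61 + $446.88 = $935.49

$935.49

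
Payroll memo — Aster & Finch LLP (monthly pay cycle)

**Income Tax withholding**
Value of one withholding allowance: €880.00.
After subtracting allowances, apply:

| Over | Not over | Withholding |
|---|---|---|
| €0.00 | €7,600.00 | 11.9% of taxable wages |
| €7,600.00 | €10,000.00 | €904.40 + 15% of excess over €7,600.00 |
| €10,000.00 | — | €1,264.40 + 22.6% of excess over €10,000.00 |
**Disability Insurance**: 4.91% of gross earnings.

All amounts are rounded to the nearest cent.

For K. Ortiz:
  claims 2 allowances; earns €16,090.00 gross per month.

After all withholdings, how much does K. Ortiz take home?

€13,057.00

Income Tax: taxable = €16,090.00 − 2×€880.00 = €14,330.00
  €1,264.40 + 22.6% × (€14,330.00 − €10,000.00) = €1,264.40 + 22.6% × €4,330.00 = €2,242.98
Disability Insurance: 4.91% × €16,090.00 = €790.02
Total withheld: €2,242.98 + €790.02 = €3,033.00
Net pay: €16,090.00 − €3,033.00 = €13,057.00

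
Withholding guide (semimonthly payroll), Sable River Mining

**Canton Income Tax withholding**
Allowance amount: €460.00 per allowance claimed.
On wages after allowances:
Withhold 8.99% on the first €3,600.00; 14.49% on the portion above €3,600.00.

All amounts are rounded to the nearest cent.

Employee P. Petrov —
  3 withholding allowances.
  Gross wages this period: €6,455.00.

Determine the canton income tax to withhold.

Canton Income Tax: taxable = €6,455.00 − 3×€460.00 = €5,075.00
  €323.64 + 14.49% × (€5,075.00 − €3,600.00) = €323.64 + 14.49% × €1,475.00 = €537.37

€537.37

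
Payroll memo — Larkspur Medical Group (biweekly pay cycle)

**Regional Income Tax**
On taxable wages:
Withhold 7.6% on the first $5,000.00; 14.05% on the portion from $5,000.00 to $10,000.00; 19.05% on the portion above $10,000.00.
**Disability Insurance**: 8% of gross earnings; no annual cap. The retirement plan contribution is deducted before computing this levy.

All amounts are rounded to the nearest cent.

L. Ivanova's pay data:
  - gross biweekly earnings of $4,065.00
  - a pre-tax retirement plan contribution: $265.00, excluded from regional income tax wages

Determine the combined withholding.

Regional Income Tax: taxable = $4,065.00 − $265.00 = $3,800.00
  7.6% × $3,800.00 = $288.80
Disability Insurance: 8% × $3,800.00 = $304.00
Total: $288.80 + $304.00 = $592.80

$592.80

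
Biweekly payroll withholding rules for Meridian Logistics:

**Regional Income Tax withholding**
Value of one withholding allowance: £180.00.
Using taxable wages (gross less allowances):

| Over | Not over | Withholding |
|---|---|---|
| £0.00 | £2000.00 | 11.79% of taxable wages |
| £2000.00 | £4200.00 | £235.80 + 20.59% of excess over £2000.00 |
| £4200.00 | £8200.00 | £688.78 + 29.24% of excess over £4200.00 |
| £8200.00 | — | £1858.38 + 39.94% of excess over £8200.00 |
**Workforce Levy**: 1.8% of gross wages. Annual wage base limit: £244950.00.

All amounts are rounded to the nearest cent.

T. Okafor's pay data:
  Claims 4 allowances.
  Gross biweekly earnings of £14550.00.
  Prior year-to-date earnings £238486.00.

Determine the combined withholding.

£4223.35

Regional Income Tax: taxable = £14550.00 − 4×£180.00 = £13830.00
  £1858.38 + 39.94% × (£13830.00 − £8200.00) = £1858.38 + 39.94% × £5630.00 = £4107.00
Workforce Levy: cap £244950.00 − YTD £238486.00 = £6464.00 subject; 1.8% × £6464.00 = £116.35
Total: £4107.00 + £116.35 = £4223.35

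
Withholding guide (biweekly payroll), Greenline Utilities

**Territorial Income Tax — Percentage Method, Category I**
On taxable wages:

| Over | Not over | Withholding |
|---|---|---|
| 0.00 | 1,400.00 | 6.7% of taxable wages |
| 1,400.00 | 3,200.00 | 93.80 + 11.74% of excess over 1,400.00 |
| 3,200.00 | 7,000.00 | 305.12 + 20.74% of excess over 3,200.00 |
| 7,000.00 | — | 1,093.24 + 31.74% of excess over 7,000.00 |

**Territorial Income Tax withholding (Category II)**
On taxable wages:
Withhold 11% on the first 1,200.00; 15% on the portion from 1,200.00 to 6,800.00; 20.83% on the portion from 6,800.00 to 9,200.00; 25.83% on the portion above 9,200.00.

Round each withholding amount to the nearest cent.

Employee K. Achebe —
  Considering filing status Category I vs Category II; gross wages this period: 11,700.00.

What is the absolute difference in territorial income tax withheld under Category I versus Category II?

467.35

Territorial Income Tax (Category I): taxable = 11,700.00
  1,093.24 + 31.74% × (11,700.00 − 7,000.00) = 1,093.24 + 31.74% × 4,700.00 = 2,585.02
Territorial Income Tax (Category II): taxable = 11,700.00
  1,471.92 + 25.83% × (11,700.00 − 9,200.00) = 1,471.92 + 25.83% × 2,500.00 = 2,117.67
Difference: |2,585.02 − 2,117.67| = 467.35 (higher under Category I)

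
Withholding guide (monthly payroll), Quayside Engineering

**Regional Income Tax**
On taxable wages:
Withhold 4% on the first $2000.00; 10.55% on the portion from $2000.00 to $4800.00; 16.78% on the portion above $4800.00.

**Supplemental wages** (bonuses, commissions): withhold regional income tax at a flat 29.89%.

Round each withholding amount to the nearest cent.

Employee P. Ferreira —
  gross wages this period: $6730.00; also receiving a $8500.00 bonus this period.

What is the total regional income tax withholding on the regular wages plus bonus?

Regional Income Tax: taxable = $6730.00
  $375.40 + 16.78% × ($6730.00 − $4800.00) = $375.40 + 16.78% × $1930.00 = $699.25
Supplemental (29.89% flat on bonus): 29.89% × $8500.00 = $2540.65
Total regional income tax: $699.25 + $2540.65 = $3239.90

$3239.90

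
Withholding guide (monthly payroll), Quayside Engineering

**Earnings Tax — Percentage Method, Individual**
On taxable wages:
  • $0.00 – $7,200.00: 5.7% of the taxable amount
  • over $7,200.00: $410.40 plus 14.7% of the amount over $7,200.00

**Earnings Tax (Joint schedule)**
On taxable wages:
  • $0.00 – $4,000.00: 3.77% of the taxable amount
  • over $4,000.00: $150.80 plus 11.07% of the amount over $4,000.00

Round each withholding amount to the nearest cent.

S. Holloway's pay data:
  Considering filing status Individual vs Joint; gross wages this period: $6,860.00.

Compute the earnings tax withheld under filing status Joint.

Earnings Tax (Joint): taxable = $6,860.00
  $150.80 + 11.07% × ($6,860.00 − $4,000.00) = $150.80 + 11.07% × $2,860.00 = $467.40

$467.40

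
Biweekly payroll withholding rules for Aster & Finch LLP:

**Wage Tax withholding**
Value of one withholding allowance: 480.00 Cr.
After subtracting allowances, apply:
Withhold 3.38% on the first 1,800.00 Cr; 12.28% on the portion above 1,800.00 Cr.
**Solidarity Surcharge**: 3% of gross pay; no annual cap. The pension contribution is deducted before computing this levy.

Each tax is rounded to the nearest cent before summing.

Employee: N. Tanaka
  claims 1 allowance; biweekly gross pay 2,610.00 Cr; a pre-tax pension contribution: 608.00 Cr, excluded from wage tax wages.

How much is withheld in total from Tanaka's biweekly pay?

111.50 Cr

Wage Tax: taxable = 2,610.00 Cr − 608.00 Cr − 1×480.00 Cr = 1,522.00 Cr
  3.38% × 1,522.00 Cr = 51.44 Cr
Solidarity Surcharge: 3% × 2,002.00 Cr = 60.06 Cr
Total: 51.44 Cr + 60.06 Cr = 111.50 Cr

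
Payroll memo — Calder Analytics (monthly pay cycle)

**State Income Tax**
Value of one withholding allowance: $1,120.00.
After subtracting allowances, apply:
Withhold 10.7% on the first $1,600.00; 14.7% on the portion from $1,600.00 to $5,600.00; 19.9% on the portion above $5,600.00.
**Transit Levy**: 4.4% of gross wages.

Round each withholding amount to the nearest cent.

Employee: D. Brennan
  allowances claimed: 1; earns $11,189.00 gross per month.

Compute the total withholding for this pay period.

$2,140.85

State Income Tax: taxable = $11,189.00 − 1×$1,120.00 = $10,069.00
  $759.20 + 19.9% × ($10,069.00 − $5,600.00) = $759.20 + 19.9% × $4,469.00 = $1,648.53
Transit Levy: 4.4% × $11,189.00 = $492.32
Total: $1,648.53 + $492.32 = $2,140.85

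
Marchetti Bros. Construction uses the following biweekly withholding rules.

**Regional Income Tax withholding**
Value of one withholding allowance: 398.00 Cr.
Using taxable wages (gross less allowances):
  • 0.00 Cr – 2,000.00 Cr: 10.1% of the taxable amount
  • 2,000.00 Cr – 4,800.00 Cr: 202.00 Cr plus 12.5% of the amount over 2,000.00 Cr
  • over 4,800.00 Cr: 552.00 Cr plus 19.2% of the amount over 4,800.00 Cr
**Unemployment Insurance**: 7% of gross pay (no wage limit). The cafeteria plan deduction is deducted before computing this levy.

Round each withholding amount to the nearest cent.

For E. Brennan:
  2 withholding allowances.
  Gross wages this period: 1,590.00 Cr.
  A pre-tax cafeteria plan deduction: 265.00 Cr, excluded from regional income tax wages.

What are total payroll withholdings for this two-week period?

146.18 Cr

Regional Income Tax: taxable = 1,590.00 Cr − 265.00 Cr − 2×398.00 Cr = 529.00 Cr
  10.1% × 529.00 Cr = 53.43 Cr
Unemployment Insurance: 7% × 1,325.00 Cr = 92.75 Cr
Total: 53.43 Cr + 92.75 Cr = 146.18 Cr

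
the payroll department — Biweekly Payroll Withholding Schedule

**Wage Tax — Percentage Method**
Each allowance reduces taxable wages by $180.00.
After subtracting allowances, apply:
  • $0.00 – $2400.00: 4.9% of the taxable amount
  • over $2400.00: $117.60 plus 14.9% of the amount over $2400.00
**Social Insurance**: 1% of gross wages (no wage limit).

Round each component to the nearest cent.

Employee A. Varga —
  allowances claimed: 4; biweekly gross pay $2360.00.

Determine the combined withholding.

Wage Tax: taxable = $2360.00 − 4×$180.00 = $1640.00
  4.9% × $1640.00 = $80.36
Social Insurance: 1% × $2360.00 = $23.60
Total: $80.36 + $23.60 = $103.96

$103.96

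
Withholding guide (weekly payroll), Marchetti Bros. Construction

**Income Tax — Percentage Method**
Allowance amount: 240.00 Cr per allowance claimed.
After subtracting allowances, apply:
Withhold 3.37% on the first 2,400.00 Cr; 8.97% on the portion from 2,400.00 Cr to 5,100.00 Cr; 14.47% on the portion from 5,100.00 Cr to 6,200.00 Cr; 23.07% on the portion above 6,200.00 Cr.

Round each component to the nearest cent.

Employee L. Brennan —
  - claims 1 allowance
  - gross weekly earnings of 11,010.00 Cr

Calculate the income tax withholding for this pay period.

Income Tax: taxable = 11,010.00 Cr − 1×240.00 Cr = 10,770.00 Cr
  482.24 Cr + 23.07% × (10,770.00 Cr − 6,200.00 Cr) = 482.24 Cr + 23.07% × 4,570.00 Cr = 1,536.54 Cr

1,536.54 Cr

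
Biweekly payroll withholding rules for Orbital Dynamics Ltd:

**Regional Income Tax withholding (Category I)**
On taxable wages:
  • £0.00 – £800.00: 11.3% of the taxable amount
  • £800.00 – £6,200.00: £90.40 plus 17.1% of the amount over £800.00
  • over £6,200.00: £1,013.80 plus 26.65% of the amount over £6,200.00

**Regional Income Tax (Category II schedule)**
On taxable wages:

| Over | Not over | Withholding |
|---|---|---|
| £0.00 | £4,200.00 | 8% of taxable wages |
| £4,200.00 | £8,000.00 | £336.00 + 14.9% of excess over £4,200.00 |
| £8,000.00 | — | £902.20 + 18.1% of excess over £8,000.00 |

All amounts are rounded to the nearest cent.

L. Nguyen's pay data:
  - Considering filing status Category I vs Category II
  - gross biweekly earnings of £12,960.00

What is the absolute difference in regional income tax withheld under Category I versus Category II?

Regional Income Tax (Category I): taxable = £12,960.00
  £1,013.80 + 26.65% × (£12,960.00 − £6,200.00) = £1,013.80 + 26.65% × £6,760.00 = £2,815.34
Regional Income Tax (Category II): taxable = £12,960.00
  £902.20 + 18.1% × (£12,960.00 − £8,000.00) = £902.20 + 18.1% × £4,960.00 = £1,799.96
Difference: |£2,815.34 − £1,799.96| = £1,015.38 (higher under Category I)

£1,015.38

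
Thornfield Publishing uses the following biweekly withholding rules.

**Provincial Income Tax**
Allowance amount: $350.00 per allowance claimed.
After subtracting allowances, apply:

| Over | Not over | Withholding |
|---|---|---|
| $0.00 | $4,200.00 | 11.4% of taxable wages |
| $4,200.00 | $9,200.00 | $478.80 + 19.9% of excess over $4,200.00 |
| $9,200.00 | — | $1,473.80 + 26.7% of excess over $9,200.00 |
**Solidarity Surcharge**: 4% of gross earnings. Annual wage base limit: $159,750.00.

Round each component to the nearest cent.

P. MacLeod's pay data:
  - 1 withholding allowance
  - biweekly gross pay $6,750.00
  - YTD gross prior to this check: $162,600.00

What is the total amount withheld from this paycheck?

Provincial Income Tax: taxable = $6,750.00 − 1×$350.00 = $6,400.00
  $478.80 + 19.9% × ($6,400.00 − $4,200.00) = $478.80 + 19.9% × $2,200.00 = $916.60
Solidarity Surcharge: YTD $162,600.00 ≥ cap $159,750.00 → $0.00
Total: $916.60 + $0.00 = $916.60

$916.60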